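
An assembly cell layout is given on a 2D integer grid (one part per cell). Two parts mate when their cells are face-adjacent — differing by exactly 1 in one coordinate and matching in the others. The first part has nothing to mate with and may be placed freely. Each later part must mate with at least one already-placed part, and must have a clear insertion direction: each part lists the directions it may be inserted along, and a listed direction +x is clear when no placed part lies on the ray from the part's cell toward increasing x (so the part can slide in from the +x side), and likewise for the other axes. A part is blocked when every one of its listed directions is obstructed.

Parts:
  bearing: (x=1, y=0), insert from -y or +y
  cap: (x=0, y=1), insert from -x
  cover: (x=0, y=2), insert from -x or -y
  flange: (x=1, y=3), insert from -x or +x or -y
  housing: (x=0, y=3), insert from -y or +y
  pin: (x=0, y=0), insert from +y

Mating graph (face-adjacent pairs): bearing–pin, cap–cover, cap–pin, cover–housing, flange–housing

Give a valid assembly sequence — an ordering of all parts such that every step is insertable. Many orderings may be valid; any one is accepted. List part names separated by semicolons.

1. bearing@(1, 0) [-y clear] — {bearing}
2. pin@(0, 0) [+y clear] — {bearing, pin}
3. cap@(0, 1) [-x clear] — {bearing, cap, pin}
4. cover@(0, 2) [-x clear] — {bearing, cap, cover, pin}
5. housing@(0, 3) [+y clear] — {bearing, cap, cover, housing, pin}
6. flange@(1, 3) [+x clear] — {bearing, cap, cover, flange, housing, pin}

bearing; pin; cap; cover; housing; flange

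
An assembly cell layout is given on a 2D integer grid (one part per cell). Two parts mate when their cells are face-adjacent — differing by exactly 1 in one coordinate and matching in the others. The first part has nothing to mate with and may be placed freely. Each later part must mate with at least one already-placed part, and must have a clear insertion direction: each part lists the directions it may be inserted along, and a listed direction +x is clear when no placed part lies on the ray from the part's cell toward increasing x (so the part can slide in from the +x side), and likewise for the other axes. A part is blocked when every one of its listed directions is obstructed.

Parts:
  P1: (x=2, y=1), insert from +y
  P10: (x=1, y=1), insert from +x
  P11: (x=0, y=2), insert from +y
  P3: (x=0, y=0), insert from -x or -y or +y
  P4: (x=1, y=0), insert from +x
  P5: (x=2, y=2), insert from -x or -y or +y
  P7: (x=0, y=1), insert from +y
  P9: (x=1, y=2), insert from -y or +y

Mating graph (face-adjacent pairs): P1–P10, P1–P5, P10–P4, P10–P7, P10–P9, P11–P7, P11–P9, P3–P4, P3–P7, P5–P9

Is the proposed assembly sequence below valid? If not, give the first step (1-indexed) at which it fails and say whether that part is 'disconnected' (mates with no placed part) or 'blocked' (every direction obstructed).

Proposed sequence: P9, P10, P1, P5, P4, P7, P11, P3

1. P9@(1, 2) [-y clear] — {P9}
2. P10@(1, 1) [+x clear] — {P10, P9}
3. P1@(2, 1) [+y clear] — {P1, P10, P9}
4. P5@(2, 2) [+y clear] — {P1, P10, P5, P9}
5. P4@(1, 0) [+x clear] — {P1, P10, P4, P5, P9}
6. P7@(0, 1) [+y clear] — {P1, P10, P4, P5, P7, P9}
7. P11@(0, 2) [+y clear] — {P1, P10, P11, P4, P5, P7, P9}
8. P3@(0, 0) [-x clear] — {P1, P10, P11, P3, P4, P5, P7, P9}

Valid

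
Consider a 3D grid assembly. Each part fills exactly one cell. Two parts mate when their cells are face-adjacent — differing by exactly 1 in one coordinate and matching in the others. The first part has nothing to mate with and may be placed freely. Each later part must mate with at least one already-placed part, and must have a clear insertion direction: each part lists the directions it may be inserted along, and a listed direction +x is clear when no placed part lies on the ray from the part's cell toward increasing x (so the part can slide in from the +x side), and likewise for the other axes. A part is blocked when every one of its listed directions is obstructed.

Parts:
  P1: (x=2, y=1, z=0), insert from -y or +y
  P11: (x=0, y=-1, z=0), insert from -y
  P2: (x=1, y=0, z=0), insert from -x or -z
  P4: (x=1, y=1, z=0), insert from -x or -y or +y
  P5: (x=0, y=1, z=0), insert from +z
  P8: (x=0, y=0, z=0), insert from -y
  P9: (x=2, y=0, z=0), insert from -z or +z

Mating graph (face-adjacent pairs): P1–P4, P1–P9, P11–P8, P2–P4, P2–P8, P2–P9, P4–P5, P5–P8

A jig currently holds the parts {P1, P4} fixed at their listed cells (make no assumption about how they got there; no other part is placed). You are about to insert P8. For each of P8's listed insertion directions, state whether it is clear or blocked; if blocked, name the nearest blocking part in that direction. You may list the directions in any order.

-y: ray from P8(0, 0, 0) has no placed part ⇒ clear

-y: clear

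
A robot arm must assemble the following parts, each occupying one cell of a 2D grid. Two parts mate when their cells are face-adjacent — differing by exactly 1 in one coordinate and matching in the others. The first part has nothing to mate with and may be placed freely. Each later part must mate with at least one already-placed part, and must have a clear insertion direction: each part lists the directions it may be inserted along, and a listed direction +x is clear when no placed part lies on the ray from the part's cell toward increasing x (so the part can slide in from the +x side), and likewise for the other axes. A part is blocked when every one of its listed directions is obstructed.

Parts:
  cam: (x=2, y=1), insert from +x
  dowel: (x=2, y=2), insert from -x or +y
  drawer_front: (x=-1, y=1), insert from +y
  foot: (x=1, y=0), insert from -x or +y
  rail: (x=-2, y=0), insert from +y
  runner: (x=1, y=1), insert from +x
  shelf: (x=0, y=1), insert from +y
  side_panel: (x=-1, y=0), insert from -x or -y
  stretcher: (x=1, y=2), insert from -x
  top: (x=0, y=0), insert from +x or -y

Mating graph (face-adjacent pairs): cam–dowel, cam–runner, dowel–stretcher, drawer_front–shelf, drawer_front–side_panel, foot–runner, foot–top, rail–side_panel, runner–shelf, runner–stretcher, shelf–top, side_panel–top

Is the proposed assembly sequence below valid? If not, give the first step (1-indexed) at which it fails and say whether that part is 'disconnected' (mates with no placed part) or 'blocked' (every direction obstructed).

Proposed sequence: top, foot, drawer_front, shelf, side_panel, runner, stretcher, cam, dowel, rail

1. top@(0, 0) [+x clear] — {top}
2. foot@(1, 0) [+y clear] — {foot, top}
3. drawer_front@(-1, 1) — no placed neighbour ⇒ disconnected

Invalid at step 3 (disconnected)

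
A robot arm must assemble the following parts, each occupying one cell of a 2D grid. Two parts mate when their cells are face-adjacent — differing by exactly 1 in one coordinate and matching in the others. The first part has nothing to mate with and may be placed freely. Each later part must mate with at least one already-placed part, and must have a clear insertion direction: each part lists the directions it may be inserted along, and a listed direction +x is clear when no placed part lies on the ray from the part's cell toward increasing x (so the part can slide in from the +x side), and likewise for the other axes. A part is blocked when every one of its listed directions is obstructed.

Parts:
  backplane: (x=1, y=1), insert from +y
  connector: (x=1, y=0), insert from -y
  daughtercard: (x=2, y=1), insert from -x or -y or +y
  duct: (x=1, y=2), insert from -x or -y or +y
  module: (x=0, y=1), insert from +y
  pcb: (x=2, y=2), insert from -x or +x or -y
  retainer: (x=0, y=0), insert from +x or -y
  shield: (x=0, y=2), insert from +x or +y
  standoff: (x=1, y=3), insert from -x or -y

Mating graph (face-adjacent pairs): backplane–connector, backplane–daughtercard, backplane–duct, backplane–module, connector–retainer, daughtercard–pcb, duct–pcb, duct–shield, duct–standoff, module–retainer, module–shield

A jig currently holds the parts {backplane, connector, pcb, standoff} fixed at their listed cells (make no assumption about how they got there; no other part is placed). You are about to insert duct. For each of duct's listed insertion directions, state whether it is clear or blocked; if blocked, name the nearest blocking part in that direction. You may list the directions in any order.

+y: blocked by standoff; -x: clear; -y: blocked by backplane

-x: ray from duct(1, 2) has no placed part ⇒ clear
-y: nearest on ray is backplane@(1, 1) ⇒ blocked
+y: nearest on ray is standoff@(1, 3) ⇒ blocked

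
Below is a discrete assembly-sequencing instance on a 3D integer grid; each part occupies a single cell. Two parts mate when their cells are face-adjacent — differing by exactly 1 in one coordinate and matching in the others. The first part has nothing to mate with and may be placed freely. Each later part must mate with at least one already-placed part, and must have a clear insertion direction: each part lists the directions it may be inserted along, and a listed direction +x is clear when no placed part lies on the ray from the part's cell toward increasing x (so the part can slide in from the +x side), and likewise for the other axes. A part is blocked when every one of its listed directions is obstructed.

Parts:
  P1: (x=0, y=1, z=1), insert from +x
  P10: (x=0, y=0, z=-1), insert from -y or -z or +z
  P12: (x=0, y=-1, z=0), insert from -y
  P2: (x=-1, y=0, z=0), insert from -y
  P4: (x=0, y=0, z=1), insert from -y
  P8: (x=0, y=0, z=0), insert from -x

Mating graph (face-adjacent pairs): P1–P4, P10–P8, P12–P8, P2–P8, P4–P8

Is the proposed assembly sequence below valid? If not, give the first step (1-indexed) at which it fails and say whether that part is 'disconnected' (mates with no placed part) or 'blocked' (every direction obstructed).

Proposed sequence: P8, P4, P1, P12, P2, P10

1. P8@(0, 0, 0) [-x clear] — {P8}
2. P4@(0, 0, 1) [-y clear] — {P4, P8}
3. P1@(0, 1, 1) [+x clear] — {P1, P4, P8}
4. P12@(0, -1, 0) [-y clear] — {P1, P12, P4, P8}
5. P2@(-1, 0, 0) [-y clear] — {P1, P12, P2, P4, P8}
6. P10@(0, 0, -1) [-y clear] — {P1, P10, P12, P2, P4, P8}

Valid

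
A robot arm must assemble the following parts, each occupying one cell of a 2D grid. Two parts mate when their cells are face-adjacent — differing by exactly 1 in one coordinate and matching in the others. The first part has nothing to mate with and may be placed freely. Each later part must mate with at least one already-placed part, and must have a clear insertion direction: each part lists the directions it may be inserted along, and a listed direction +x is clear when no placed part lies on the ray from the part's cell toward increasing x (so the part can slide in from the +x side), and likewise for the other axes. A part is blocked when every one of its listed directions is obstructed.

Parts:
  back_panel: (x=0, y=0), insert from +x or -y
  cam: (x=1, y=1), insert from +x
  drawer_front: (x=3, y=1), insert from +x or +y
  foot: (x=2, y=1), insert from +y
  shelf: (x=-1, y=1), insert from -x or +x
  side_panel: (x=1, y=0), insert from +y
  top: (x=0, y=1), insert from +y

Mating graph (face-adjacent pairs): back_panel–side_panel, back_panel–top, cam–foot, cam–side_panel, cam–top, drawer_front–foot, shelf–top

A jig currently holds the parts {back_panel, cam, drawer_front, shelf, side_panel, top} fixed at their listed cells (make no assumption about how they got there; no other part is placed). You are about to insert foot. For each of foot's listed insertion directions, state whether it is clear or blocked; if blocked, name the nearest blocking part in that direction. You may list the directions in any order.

+y: clear

+y: ray from foot(2, 1) has no placed part ⇒ clear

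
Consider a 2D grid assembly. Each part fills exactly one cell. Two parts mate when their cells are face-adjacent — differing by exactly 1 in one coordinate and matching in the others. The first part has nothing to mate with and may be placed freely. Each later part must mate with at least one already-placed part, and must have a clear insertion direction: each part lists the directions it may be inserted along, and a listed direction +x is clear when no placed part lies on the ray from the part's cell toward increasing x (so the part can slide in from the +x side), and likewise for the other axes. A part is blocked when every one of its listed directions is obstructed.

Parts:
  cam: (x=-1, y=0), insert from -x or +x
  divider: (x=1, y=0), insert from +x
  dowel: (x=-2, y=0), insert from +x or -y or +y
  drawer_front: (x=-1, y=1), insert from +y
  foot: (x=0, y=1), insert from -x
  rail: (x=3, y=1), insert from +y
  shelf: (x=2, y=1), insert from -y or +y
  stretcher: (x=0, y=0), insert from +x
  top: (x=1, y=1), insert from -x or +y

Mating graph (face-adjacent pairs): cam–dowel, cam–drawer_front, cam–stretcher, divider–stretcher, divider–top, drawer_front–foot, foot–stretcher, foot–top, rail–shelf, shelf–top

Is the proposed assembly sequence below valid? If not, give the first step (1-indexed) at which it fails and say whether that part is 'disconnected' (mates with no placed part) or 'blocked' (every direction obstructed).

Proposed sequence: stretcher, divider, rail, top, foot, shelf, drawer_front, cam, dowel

Invalid at step 3 (disconnected)

1. stretcher@(0, 0) [+x clear] — {stretcher}
2. divider@(1, 0) [+x clear] — {divider, stretcher}
3. rail@(3, 1) — no placed neighbour ⇒ disconnected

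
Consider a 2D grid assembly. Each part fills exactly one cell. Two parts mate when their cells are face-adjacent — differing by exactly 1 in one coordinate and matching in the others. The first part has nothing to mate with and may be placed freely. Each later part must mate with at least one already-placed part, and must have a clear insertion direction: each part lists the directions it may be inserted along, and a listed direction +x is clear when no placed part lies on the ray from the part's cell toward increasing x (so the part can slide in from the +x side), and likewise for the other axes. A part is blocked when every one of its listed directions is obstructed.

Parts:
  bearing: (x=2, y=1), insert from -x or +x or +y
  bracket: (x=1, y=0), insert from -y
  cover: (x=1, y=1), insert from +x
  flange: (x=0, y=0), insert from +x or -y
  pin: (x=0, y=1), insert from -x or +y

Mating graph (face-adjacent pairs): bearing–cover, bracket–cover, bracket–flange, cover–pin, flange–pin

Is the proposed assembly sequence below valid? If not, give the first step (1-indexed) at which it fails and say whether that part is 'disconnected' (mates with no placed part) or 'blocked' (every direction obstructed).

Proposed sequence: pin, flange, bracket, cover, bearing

Valid

1. pin@(0, 1) [-x clear] — {pin}
2. flange@(0, 0) [+x clear] — {flange, pin}
3. bracket@(1, 0) [-y clear] — {bracket, flange, pin}
4. cover@(1, 1) [+x clear] — {bracket, cover, flange, pin}
5. bearing@(2, 1) [+x clear] — {bearing, bracket, cover, flange, pin}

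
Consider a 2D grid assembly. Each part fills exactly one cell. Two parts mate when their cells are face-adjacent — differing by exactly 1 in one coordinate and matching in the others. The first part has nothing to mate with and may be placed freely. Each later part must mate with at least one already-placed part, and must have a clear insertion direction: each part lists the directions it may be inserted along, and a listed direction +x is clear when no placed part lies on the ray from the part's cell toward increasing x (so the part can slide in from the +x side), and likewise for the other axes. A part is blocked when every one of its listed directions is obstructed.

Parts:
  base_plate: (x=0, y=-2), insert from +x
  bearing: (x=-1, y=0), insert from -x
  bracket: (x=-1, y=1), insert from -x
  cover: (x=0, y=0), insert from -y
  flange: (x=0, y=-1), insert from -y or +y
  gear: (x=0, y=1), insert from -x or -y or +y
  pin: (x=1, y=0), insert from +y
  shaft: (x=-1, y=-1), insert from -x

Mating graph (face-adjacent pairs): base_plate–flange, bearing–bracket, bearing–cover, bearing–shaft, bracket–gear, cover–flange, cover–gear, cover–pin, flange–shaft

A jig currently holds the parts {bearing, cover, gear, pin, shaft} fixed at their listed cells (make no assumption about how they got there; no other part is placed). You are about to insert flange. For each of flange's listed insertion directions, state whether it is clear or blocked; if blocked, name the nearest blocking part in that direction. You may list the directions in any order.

-y: ray from flange(0, -1) has no placed part ⇒ clear
+y: nearest on ray is cover@(0, 0) ⇒ blocked

+y: blocked by cover; -y: clear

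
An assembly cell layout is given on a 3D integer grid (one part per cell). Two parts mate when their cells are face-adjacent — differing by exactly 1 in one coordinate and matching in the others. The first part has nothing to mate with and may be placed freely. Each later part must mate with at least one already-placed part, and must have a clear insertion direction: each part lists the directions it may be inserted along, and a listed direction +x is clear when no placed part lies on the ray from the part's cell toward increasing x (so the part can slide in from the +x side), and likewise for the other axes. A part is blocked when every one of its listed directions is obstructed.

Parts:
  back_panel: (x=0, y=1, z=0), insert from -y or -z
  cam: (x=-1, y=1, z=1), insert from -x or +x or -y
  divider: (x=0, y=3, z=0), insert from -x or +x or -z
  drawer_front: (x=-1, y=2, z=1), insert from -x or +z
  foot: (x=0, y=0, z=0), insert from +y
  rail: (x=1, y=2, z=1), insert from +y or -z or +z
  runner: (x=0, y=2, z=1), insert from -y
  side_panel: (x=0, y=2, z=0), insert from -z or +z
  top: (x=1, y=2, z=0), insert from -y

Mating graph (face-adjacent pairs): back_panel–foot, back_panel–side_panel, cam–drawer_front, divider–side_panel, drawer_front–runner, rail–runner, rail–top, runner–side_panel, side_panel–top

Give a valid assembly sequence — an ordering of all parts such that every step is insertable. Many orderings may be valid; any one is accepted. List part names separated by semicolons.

1. foot@(0, 0, 0) [+y clear] — {foot}
2. back_panel@(0, 1, 0) [-z clear] — {back_panel, foot}
3. side_panel@(0, 2, 0) [-z clear] — {back_panel, foot, side_panel}
4. top@(1, 2, 0) [-y clear] — {back_panel, foot, side_panel, top}
5. rail@(1, 2, 1) [+y clear] — {back_panel, foot, rail, side_panel, top}
6. divider@(0, 3, 0) [-x clear] — {back_panel, divider, foot, rail, side_panel, top}
7. runner@(0, 2, 1) [-y clear] — {back_panel, divider, foot, rail, runner, side_panel, top}
8. drawer_front@(-1, 2, 1) [-x clear] — {back_panel, divider, drawer_front, foot, rail, runner, side_panel, top}
9. cam@(-1, 1, 1) [-x clear] — {back_panel, cam, divider, drawer_front, foot, rail, runner, side_panel, top}

foot; back_panel; side_panel; top; rail; divider; runner; drawer_front; cam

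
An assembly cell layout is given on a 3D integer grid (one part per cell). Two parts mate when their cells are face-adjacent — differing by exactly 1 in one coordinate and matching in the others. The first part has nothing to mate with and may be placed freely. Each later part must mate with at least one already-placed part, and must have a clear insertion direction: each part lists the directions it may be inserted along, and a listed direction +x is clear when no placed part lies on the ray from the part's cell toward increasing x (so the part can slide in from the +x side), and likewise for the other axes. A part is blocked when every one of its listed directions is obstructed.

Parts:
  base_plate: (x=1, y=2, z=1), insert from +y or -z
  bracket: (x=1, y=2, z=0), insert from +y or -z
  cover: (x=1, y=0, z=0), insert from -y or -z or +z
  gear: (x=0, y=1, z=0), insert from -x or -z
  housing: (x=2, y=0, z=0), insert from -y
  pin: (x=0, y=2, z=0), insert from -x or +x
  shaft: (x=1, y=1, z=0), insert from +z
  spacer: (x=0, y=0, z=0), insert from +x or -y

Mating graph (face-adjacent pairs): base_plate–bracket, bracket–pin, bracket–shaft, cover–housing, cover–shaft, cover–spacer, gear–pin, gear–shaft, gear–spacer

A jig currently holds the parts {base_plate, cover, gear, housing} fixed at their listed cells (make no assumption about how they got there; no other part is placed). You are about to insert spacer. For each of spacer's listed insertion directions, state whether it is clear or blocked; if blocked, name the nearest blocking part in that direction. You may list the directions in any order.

+x: blocked by cover; -y: clear

+x: nearest on ray is cover@(1, 0, 0) ⇒ blocked
-y: ray from spacer(0, 0, 0) has no placed part ⇒ clear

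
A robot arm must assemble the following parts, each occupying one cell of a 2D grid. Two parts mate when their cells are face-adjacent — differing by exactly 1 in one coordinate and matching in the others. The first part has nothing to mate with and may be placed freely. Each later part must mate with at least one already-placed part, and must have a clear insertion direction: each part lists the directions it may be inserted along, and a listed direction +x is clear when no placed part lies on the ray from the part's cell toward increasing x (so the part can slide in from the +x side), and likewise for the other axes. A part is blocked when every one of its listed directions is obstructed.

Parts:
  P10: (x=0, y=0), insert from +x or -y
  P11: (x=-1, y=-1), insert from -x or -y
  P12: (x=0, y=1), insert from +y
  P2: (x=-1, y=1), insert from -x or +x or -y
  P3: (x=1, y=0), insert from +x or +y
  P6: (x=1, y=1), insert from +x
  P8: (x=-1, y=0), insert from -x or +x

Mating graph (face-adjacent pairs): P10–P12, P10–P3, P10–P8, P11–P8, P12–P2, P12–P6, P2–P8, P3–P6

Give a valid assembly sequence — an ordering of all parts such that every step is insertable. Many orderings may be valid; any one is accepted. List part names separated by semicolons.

P11; P8; P10; P2; P12; P6; P3

1. P11@(-1, -1) [-x clear] — {P11}
2. P8@(-1, 0) [-x clear] — {P11, P8}
3. P10@(0, 0) [+x clear] — {P10, P11, P8}
4. P2@(-1, 1) [-x clear] — {P10, P11, P2, P8}
5. P12@(0, 1) [+y clear] — {P10, P11, P12, P2, P8}
6. P6@(1, 1) [+x clear] — {P10, P11, P12, P2, P6, P8}
7. P3@(1, 0) [+x clear] — {P10, P11, P12, P2, P3, P6, P8}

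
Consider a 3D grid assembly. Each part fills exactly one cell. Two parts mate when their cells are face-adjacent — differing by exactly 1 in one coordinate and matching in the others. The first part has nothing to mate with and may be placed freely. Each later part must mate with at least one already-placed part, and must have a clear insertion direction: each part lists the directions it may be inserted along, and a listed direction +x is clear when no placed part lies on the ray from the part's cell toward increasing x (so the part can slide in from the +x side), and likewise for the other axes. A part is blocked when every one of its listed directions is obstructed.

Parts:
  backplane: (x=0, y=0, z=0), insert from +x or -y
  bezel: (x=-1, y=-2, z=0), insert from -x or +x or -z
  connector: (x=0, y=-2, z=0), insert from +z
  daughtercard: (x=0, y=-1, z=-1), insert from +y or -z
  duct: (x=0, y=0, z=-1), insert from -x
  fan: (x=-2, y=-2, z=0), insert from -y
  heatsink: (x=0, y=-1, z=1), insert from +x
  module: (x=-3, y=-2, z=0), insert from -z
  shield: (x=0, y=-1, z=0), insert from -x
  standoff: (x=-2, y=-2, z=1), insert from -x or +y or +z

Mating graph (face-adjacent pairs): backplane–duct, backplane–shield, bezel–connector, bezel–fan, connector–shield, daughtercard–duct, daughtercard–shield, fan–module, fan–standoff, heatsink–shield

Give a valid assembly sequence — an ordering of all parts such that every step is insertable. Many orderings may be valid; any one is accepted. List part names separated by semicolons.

connector; bezel; fan; standoff; module; shield; heatsink; backplane; duct; daughtercard

1. connector@(0, -2, 0) [+z clear] — {connector}
2. bezel@(-1, -2, 0) [-x clear] — {bezel, connector}
3. fan@(-2, -2, 0) [-y clear] — {bezel, connector, fan}
4. standoff@(-2, -2, 1) [-x clear] — {bezel, connector, fan, standoff}
5. module@(-3, -2, 0) [-z clear] — {bezel, connector, fan, module, standoff}
6. shield@(0, -1, 0) [-x clear] — {bezel, connector, fan, module, shield, standoff}
7. heatsink@(0, -1, 1) [+x clear] — {bezel, connector, fan, heatsink, module, shield, standoff}
8. backplane@(0, 0, 0) [+x clear] — {backplane, bezel, connector, fan, heatsink, module, shield, standoff}
9. duct@(0, 0, -1) [-x clear] — {backplane, bezel, connector, duct, fan, heatsink, module, shield, standoff}
10. daughtercard@(0, -1, -1) [-z clear] — {backplane, bezel, connector, daughtercard, duct, fan, heatsink, module, shield, standoff}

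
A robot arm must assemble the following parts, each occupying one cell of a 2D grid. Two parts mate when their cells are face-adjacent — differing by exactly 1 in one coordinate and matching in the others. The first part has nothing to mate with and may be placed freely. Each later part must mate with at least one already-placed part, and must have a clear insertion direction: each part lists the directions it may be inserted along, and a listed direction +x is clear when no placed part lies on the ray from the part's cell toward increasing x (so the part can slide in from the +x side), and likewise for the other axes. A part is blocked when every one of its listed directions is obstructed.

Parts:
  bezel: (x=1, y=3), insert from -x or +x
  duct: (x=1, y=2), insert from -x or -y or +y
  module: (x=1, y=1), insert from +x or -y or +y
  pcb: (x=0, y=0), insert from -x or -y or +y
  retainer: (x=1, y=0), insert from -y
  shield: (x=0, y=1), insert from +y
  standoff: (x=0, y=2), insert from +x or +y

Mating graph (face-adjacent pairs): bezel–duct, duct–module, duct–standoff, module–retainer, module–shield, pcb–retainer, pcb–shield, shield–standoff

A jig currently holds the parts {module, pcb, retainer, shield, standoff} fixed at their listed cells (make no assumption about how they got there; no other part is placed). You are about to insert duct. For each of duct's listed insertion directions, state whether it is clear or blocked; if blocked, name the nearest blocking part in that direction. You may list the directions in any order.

-x: nearest on ray is standoff@(0, 2) ⇒ blocked
-y: nearest on ray is module@(1, 1) ⇒ blocked
+y: ray from duct(1, 2) has no placed part ⇒ clear

+y: clear; -x: blocked by standoff; -y: blocked by module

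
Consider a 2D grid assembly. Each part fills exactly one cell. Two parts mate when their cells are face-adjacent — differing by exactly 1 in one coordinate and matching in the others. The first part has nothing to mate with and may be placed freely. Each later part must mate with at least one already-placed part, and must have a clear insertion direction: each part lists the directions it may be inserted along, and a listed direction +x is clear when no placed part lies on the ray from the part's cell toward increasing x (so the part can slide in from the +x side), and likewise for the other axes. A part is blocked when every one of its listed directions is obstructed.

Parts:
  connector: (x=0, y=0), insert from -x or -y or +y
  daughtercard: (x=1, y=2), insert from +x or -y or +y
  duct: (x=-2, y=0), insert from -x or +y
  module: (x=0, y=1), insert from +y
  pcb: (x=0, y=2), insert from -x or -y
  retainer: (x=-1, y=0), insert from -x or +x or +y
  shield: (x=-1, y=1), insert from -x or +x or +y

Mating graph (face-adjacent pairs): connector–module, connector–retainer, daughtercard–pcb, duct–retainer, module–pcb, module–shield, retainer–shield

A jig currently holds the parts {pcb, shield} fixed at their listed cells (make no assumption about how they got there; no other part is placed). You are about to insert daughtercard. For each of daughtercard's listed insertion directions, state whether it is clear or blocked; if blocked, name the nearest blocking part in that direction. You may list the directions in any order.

+x: ray from daughtercard(1, 2) has no placed part ⇒ clear
-y: ray from daughtercard(1, 2) has no placed part ⇒ clear
+y: ray from daughtercard(1, 2) has no placed part ⇒ clear

+x: clear; +y: clear; -y: clear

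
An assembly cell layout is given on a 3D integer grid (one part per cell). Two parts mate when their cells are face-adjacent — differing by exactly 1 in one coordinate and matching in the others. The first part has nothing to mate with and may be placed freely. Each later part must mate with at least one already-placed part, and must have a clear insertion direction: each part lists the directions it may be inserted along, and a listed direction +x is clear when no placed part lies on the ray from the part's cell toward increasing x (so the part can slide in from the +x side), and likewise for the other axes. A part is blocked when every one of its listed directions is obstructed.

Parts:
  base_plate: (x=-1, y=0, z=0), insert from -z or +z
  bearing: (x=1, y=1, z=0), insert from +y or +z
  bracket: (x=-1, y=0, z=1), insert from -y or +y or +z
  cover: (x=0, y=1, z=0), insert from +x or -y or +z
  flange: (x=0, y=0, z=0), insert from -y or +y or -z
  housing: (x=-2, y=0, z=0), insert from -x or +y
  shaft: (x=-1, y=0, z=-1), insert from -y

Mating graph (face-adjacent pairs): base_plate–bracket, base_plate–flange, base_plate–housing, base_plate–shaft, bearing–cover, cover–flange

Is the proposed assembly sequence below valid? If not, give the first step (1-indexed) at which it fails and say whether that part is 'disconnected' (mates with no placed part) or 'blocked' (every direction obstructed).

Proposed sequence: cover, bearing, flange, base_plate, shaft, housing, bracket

Valid

1. cover@(0, 1, 0) [+x clear] — {cover}
2. bearing@(1, 1, 0) [+y clear] — {bearing, cover}
3. flange@(0, 0, 0) [-y clear] — {bearing, cover, flange}
4. base_plate@(-1, 0, 0) [-z clear] — {base_plate, bearing, cover, flange}
5. shaft@(-1, 0, -1) [-y clear] — {base_plate, bearing, cover, flange, shaft}
6. housing@(-2, 0, 0) [-x clear] — {base_plate, bearing, cover, flange, housing, shaft}
7. bracket@(-1, 0, 1) [-y clear] — {base_plate, bearing, bracket, cover, flange, housing, shaft}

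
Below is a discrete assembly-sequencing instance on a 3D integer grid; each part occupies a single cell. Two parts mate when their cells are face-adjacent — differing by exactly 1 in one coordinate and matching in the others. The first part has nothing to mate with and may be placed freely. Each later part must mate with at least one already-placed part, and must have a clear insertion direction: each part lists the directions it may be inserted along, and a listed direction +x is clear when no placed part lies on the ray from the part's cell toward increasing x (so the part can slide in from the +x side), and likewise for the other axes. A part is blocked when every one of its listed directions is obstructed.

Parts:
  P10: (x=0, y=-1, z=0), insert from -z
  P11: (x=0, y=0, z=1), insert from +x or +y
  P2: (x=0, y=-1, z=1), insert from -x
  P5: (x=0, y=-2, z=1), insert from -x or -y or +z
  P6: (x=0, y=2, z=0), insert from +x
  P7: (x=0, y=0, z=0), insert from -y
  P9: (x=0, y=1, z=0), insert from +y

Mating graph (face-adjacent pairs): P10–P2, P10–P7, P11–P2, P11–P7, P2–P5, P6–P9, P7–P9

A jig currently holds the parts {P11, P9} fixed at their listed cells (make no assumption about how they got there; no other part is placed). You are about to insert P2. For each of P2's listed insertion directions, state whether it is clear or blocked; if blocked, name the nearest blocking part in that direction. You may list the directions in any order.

-x: ray from P2(0, -1, 1) has no placed part ⇒ clear

-x: clear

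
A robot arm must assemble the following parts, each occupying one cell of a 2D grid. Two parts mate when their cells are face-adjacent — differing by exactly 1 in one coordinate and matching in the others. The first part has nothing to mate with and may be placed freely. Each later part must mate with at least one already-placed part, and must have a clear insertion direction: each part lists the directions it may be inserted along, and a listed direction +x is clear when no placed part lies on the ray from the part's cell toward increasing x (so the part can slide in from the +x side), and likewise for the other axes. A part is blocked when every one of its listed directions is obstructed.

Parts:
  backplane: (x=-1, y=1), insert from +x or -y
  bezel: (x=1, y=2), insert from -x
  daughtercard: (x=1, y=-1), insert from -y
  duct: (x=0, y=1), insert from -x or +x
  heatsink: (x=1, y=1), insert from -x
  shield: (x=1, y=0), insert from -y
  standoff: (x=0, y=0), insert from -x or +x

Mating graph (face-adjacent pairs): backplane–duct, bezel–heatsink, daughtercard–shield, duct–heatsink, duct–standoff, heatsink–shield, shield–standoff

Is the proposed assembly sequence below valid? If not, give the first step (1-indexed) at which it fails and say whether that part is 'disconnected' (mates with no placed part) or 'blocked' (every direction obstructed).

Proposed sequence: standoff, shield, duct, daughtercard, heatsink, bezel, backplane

Invalid at step 5 (blocked)

1. standoff@(0, 0) [-x clear] — {standoff}
2. shield@(1, 0) [-y clear] — {shield, standoff}
3. duct@(0, 1) [-x clear] — {duct, shield, standoff}
4. daughtercard@(1, -1) [-y clear] — {daughtercard, duct, shield, standoff}
5. heatsink@(1, 1) — -x all obstructed ⇒ blocked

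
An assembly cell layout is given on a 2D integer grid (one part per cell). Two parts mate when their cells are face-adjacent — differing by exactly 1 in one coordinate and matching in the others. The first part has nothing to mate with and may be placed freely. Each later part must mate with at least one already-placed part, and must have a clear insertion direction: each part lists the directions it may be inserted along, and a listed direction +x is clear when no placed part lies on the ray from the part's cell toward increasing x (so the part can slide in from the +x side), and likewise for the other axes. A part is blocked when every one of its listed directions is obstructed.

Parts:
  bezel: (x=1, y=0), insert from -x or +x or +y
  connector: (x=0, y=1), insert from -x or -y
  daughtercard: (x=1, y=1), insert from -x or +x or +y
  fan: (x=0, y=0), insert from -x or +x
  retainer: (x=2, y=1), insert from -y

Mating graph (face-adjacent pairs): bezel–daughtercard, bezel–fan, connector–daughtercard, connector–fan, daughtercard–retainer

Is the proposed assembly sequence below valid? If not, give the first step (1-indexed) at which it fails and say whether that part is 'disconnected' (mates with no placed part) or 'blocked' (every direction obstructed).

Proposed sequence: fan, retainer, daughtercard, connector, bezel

1. fan@(0, 0) [-x clear] — {fan}
2. retainer@(2, 1) — no placed neighbour ⇒ disconnected

Invalid at step 2 (disconnected)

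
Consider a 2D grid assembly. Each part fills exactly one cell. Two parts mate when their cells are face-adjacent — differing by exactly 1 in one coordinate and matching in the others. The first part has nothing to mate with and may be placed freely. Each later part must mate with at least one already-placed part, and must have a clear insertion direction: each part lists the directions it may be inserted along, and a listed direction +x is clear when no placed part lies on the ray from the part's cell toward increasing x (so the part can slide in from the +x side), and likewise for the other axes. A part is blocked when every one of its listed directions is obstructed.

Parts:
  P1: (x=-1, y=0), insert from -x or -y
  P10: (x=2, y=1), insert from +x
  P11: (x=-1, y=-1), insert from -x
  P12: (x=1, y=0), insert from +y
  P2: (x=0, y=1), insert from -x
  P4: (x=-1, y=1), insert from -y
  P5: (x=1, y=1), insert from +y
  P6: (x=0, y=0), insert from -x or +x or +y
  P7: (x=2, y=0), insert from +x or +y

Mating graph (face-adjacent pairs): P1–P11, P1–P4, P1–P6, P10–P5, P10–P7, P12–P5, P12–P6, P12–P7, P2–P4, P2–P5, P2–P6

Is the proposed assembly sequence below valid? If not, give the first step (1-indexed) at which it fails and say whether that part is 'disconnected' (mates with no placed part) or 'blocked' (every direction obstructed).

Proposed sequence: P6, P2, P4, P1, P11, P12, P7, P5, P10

Valid

1. P6@(0, 0) [-x clear] — {P6}
2. P2@(0, 1) [-x clear] — {P2, P6}
3. P4@(-1, 1) [-y clear] — {P2, P4, P6}
4. P1@(-1, 0) [-x clear] — {P1, P2, P4, P6}
5. P11@(-1, -1) [-x clear] — {P1, P11, P2, P4, P6}
6. P12@(1, 0) [+y clear] — {P1, P11, P12, P2, P4, P6}
7. P7@(2, 0) [+x clear] — {P1, P11, P12, P2, P4, P6, P7}
8. P5@(1, 1) [+y clear] — {P1, P11, P12, P2, P4, P5, P6, P7}
9. P10@(2, 1) [+x clear] — {P1, P10, P11, P12, P2, P4, P5, P6, P7}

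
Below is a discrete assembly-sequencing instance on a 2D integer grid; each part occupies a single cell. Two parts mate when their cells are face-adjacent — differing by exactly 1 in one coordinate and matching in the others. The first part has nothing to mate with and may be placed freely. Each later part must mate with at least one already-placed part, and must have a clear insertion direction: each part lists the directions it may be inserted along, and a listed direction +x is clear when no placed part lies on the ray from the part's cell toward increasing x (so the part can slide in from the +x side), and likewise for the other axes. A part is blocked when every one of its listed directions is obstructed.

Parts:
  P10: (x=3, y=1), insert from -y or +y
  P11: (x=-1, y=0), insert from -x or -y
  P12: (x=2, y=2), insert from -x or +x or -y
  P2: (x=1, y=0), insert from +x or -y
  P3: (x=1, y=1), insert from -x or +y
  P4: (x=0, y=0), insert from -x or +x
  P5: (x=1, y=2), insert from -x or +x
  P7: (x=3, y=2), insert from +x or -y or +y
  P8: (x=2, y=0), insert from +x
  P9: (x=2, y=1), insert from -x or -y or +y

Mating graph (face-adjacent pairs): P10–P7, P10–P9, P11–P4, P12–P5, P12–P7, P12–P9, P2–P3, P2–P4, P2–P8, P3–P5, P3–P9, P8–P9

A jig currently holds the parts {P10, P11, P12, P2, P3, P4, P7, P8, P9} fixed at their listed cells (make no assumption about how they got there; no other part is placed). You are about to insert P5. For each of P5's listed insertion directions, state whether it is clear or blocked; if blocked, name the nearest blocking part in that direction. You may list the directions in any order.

-x: ray from P5(1, 2) has no placed part ⇒ clear
+x: nearest on ray is P12@(2, 2) ⇒ blocked

+x: blocked by P12; -x: clear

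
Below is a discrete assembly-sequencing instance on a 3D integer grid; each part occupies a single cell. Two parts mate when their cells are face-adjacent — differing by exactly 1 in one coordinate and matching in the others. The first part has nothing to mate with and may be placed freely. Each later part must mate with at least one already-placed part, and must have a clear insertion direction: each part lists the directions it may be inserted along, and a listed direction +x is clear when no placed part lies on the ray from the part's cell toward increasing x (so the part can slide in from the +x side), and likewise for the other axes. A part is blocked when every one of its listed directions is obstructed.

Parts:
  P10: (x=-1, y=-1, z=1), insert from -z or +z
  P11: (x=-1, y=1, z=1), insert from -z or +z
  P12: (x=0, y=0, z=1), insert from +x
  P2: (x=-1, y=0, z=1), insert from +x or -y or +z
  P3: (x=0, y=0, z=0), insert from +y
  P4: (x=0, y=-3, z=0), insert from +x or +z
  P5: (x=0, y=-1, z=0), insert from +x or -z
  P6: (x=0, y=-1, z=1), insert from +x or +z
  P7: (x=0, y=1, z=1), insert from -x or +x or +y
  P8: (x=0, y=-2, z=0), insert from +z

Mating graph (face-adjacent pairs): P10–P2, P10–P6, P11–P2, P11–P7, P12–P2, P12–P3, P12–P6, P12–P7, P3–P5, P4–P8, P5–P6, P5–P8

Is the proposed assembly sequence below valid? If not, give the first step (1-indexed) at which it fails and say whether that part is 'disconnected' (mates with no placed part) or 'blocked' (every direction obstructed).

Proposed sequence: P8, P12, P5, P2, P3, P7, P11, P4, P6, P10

Invalid at step 2 (disconnected)

1. P8@(0, -2, 0) [+z clear] — {P8}
2. P12@(0, 0, 1) — no placed neighbour ⇒ disconnected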